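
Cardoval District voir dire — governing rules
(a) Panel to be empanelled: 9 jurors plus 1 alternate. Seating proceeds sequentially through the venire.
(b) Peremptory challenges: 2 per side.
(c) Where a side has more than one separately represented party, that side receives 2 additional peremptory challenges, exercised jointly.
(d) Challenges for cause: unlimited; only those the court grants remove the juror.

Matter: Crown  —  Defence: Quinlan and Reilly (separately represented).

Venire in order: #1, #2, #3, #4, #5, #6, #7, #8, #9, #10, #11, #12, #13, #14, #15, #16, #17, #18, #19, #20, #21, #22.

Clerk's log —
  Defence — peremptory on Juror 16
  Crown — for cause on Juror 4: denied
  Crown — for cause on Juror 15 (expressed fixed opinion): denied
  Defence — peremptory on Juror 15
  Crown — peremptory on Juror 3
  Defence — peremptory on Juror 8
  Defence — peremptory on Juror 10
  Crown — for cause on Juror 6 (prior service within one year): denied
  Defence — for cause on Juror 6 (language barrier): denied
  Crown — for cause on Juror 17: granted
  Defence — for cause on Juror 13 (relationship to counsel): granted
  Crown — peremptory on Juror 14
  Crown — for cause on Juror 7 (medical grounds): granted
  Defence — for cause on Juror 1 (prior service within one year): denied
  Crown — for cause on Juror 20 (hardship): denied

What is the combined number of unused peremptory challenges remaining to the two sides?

0

Crown allotment: 2. Defence allotment: 2 base + 2 multi-party = 4.
Crown peremptories used: #3, #14 — 2 (for-cause on #4, #15, #6, #17, #7, #20 don't count).
Defence peremptories used: #16, #15, #8, #10 — 4 (for-cause on #6, #13, #1 don't count).
Remaining: (2 − 2) + (4 − 4) = 0.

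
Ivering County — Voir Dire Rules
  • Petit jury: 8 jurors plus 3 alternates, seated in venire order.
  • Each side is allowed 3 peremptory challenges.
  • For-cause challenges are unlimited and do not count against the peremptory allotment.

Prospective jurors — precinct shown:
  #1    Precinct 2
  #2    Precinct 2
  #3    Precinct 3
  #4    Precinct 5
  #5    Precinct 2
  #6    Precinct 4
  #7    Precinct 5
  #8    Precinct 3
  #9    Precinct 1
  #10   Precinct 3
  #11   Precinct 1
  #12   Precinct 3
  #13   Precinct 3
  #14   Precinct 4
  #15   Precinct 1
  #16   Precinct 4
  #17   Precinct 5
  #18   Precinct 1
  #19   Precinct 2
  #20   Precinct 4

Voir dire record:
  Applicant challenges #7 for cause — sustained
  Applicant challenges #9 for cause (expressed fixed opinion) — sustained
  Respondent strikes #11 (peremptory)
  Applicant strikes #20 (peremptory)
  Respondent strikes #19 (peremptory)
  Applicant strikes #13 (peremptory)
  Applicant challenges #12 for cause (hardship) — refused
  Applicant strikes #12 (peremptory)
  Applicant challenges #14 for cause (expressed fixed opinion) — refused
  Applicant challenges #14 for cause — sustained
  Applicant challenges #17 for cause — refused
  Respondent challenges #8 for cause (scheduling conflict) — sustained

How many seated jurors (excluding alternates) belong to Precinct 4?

Removed: #7, #8, #9, #11, #12, #13, #14, #19, #20.
Seated jurors 1–8: #1, #2, #3, #4, #5, #6, #10, #15 (alternates #16, #17, #18 not counted).
Of those, in Precinct 4: #6 → 1.

1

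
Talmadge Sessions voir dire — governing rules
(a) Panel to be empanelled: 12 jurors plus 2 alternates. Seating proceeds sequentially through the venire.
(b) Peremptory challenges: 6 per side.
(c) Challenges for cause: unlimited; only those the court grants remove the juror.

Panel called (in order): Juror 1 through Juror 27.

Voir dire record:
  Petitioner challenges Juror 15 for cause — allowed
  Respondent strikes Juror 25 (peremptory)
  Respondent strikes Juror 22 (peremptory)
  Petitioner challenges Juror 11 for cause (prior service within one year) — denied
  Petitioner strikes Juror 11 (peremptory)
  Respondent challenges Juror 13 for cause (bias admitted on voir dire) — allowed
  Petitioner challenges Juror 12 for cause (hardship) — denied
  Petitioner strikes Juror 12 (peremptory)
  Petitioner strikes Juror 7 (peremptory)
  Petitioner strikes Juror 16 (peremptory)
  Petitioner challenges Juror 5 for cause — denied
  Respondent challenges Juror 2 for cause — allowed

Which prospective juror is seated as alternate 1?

20

Removed: #2, #7, #11, #12, #13, #15, #16, #22, #25. (#5 stays — for-cause denied.)
Filling seats in venire order through position 13: #1, #3, #4, #5, #6, #8, #9, #10, #14, #17, #18, #19, #20.
So alternate 1 is #20.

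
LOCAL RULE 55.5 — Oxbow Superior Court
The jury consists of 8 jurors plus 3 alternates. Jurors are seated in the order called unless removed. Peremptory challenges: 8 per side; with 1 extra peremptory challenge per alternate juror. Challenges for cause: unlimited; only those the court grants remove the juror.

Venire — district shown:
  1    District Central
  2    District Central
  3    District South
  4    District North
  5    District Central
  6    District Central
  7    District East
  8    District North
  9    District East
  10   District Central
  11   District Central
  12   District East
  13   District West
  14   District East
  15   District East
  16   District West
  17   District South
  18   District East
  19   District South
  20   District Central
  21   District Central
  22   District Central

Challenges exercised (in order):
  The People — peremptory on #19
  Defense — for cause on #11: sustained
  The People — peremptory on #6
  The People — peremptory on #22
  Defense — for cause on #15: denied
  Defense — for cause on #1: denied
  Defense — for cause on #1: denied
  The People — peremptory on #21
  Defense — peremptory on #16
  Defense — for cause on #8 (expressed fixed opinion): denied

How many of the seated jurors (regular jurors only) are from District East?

Removed: #6, #11, #16, #19, #21, #22.
Seated jurors 1–8: #1, #2, #3, #4, #5, #7, #8, #9 (alternates #10, #12, #13 not counted).
Of those, in District East: #7, #9 → 2.

2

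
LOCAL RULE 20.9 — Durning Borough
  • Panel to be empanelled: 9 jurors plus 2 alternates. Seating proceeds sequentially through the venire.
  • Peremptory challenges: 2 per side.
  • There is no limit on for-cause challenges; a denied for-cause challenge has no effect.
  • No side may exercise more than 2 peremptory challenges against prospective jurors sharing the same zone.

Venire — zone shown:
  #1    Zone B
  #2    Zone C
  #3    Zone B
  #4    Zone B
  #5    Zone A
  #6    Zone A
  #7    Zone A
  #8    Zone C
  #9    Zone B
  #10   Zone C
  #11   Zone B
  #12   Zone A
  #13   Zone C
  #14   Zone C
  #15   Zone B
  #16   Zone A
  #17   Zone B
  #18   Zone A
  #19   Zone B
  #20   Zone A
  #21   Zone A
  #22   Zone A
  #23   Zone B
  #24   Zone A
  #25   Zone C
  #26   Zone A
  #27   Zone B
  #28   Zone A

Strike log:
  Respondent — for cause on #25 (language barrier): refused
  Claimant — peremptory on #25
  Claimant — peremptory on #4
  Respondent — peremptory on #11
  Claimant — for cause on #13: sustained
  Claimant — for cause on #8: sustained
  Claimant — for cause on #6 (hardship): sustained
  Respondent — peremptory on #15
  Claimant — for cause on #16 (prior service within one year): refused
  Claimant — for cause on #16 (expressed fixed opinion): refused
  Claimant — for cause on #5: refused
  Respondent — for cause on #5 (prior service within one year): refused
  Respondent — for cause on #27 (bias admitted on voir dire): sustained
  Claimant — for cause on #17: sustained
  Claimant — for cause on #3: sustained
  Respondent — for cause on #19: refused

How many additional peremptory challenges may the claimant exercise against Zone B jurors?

Claimant peremptories so far: #25, #4 — 2 of 2 used, 0 left overall.
Against Zone B: #4 — 1 used; per-zone cap 2 leaves 1.
Binding limit: min(0, 1) = 0.

0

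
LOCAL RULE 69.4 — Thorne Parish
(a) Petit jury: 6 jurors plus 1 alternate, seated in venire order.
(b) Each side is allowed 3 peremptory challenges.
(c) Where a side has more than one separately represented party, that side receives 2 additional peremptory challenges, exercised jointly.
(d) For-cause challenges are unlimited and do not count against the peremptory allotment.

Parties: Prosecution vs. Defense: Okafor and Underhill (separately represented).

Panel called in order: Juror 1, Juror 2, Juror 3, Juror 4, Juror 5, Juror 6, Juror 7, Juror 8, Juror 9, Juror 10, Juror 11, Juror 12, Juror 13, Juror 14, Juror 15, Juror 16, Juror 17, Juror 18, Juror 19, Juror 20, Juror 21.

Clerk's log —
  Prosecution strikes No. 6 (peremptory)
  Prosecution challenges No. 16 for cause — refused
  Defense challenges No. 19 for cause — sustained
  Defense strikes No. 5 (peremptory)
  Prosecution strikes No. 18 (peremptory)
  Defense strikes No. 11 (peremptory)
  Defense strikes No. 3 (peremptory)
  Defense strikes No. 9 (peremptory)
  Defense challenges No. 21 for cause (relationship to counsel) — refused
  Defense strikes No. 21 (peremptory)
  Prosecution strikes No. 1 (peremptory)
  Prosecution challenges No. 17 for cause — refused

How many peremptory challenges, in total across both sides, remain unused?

0

Prosecution allotment: 3. Defense allotment: 3 base + 2 multi-party = 5.
Prosecution peremptories used: #6, #18, #1 — 3 (for-cause on #16, #17 don't count).
Defense peremptories used: #5, #11, #3, #9, #21 — 5 (for-cause on #19, #21 don't count).
Remaining: (3 − 3) + (5 − 5) = 0.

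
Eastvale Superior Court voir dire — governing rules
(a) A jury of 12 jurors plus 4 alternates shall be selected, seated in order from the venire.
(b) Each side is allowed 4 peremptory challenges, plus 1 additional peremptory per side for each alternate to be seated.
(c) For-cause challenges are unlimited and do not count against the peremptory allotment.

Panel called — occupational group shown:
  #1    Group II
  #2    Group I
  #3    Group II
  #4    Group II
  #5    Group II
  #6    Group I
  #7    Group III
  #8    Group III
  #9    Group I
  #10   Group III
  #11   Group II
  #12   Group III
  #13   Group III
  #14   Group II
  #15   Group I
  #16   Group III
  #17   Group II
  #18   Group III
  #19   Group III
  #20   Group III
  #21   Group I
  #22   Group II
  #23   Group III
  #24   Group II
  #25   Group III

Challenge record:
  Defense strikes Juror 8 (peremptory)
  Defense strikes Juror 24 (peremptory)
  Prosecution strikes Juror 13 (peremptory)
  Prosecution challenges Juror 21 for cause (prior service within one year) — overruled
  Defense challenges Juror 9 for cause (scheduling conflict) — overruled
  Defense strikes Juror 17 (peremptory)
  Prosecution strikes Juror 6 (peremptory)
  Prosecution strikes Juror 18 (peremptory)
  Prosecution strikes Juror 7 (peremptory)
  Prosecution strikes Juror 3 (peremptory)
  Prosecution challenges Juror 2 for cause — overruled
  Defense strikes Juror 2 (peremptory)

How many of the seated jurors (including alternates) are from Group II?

Removed: #2, #3, #6, #7, #8, #13, #17, #18, #24.
Seated (16 incl. alternates): #1, #4, #5, #9, #10, #11, #12, #14, #15, #16, #19, #20, #21, #22, #23, #25.
Of those, in Group II: #1, #4, #5, #11, #14, #22 → 6.

6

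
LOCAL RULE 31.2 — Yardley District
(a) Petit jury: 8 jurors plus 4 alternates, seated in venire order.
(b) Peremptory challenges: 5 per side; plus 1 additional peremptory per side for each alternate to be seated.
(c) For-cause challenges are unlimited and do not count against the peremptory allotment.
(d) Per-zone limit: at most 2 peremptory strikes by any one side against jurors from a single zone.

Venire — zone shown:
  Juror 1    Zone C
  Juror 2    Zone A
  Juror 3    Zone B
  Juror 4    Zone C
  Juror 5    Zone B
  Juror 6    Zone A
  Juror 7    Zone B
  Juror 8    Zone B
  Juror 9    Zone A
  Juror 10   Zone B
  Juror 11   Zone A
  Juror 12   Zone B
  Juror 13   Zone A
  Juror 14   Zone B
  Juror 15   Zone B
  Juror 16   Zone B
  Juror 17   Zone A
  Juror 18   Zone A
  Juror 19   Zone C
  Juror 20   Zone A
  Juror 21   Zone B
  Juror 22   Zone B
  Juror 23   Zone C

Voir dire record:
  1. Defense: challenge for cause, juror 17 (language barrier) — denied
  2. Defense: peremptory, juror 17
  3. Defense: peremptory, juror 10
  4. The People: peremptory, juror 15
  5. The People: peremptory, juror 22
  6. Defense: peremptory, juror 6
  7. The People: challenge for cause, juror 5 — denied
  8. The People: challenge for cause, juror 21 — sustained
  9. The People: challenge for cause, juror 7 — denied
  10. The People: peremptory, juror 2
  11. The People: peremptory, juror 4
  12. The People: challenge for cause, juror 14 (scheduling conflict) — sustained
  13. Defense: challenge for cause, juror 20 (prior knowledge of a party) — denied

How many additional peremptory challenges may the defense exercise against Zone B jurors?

1

Defense peremptories so far: #17, #10, #6 — 3 of 9 used, 6 left overall.
Against Zone B: #10 — 1 used; per-zone cap 2 leaves 1.
Binding limit: min(6, 1) = 1.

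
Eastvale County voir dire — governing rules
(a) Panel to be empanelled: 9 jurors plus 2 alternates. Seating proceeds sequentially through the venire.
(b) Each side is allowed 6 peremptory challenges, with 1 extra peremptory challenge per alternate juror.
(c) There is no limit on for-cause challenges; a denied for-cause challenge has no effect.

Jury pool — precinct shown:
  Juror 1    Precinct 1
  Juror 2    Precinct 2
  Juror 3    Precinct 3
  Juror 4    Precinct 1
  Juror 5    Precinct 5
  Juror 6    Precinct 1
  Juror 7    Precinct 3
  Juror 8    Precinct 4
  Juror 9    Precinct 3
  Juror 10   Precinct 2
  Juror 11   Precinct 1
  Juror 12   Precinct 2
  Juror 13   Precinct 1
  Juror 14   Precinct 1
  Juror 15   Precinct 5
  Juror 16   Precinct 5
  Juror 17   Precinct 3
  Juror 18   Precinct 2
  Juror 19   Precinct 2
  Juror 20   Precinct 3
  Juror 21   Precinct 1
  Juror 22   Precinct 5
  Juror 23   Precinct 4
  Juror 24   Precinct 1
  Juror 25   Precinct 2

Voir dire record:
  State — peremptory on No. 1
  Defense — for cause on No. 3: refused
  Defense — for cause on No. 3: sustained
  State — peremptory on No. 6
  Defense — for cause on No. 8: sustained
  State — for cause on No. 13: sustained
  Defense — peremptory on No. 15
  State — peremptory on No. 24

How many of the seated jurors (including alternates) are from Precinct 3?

Removed: #1, #3, #6, #8, #13, #15, #24.
Seated (11 incl. alternates): #2, #4, #5, #7, #9, #10, #11, #12, #14, #16, #17.
Of those, in Precinct 3: #7, #9, #17 → 3.

3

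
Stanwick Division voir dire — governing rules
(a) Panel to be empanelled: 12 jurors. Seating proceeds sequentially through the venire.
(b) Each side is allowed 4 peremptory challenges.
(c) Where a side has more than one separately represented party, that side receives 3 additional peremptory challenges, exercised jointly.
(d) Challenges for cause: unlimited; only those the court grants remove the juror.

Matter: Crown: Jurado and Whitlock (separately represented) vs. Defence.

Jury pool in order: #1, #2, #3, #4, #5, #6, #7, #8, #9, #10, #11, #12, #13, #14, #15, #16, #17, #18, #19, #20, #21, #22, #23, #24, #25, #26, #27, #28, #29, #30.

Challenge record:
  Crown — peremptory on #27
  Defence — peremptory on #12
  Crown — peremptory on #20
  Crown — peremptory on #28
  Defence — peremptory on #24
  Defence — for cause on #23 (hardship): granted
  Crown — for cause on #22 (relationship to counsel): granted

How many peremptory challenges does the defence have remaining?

Defence allotment: 4.
Defence peremptories used: #12, #24 — 2 (the for-cause on #23 doesn't count).
Remaining: 4 − 2 = 2.

2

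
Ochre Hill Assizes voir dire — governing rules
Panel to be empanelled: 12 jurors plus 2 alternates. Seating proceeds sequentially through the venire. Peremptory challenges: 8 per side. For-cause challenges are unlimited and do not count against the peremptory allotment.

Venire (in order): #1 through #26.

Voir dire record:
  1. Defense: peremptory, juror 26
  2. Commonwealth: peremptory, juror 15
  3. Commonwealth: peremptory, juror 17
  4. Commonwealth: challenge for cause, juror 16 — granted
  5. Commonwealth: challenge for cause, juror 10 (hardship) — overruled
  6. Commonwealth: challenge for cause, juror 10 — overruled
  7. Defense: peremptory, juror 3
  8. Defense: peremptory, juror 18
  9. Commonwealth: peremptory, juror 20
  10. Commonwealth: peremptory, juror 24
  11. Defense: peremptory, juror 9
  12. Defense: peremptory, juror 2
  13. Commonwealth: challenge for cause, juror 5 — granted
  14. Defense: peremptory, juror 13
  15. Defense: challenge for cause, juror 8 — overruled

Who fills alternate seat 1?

23

Removed: #2, #3, #5, #9, #13, #15, #16, #17, #18, #20, #24, #26. (#8, #10 stay — for-cause denied.)
Seating in order: seats 1–12 → #1, #4, #6, #7, #8, #10, #11, #12, #14, #19, #21, #22; alternates → #23, #25.
So alternate 1 is #23.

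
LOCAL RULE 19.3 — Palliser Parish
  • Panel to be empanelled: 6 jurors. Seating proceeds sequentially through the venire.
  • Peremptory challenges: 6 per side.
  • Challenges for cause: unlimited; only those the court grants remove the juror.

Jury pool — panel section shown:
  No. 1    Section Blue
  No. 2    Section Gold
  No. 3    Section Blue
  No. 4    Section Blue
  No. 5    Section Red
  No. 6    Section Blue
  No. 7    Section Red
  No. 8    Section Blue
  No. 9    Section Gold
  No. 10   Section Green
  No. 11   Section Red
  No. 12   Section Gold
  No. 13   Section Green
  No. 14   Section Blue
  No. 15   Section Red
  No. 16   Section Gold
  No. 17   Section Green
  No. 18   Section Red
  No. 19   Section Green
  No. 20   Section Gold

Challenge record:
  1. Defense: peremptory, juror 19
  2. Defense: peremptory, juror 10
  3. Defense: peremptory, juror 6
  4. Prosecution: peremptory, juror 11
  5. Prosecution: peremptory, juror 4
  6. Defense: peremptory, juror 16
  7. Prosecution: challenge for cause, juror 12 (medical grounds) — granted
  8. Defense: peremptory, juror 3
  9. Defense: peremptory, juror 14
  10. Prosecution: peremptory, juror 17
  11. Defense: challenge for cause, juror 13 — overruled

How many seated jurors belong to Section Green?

0

Removed: #3, #4, #6, #10, #11, #12, #14, #16, #17, #19.
Seated jurors 1–6: #1, #2, #5, #7, #8, #9.
None of those are in Section Green → 0.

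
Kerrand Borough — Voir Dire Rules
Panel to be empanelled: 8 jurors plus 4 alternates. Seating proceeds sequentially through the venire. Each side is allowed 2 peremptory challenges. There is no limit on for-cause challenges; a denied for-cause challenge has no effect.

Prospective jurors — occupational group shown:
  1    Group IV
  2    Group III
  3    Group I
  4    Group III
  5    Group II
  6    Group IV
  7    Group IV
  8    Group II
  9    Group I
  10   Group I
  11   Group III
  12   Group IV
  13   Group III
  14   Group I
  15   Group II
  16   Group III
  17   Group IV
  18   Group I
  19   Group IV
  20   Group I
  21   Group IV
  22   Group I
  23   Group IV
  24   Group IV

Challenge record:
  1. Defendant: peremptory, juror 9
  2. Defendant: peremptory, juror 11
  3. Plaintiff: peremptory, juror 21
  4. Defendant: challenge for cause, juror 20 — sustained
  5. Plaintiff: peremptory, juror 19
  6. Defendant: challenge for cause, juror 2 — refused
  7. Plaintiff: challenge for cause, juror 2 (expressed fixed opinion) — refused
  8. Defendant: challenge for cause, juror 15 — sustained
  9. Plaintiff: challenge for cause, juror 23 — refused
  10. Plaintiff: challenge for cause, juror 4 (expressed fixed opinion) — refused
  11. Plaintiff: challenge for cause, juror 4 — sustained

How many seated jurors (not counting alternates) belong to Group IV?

Removed: #4, #9, #11, #15, #19, #20, #21.
Seated jurors 1–8: #1, #2, #3, #5, #6, #7, #8, #10 (alternates #12, #13, #14, #16 not counted).
Of those, in Group IV: #1, #6, #7 → 3.

3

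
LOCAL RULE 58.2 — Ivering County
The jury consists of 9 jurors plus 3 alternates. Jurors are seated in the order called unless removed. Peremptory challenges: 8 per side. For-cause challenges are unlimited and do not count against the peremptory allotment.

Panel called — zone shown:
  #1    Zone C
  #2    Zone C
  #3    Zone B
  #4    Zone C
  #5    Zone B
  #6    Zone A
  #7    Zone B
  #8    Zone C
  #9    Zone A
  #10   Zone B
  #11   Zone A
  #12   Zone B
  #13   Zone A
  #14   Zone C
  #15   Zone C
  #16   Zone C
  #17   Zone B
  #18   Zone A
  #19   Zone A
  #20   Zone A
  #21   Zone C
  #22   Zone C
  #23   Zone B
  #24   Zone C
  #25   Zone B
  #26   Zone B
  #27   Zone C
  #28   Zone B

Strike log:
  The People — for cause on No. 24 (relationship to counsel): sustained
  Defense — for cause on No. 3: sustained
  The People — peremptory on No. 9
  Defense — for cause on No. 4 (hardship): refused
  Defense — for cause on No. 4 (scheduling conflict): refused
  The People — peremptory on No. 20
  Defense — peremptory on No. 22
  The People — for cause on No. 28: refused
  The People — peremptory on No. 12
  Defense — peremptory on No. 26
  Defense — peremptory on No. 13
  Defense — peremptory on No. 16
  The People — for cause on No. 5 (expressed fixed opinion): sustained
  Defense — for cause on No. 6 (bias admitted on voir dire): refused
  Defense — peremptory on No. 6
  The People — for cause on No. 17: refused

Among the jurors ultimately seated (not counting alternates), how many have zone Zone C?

Removed: #3, #5, #6, #9, #12, #13, #16, #20, #22, #24, #26.
Seated jurors 1–9: #1, #2, #4, #7, #8, #10, #11, #14, #15 (alternates #17, #18, #19 not counted).
Of those, in Zone C: #1, #2, #4, #8, #14, #15 → 6.

6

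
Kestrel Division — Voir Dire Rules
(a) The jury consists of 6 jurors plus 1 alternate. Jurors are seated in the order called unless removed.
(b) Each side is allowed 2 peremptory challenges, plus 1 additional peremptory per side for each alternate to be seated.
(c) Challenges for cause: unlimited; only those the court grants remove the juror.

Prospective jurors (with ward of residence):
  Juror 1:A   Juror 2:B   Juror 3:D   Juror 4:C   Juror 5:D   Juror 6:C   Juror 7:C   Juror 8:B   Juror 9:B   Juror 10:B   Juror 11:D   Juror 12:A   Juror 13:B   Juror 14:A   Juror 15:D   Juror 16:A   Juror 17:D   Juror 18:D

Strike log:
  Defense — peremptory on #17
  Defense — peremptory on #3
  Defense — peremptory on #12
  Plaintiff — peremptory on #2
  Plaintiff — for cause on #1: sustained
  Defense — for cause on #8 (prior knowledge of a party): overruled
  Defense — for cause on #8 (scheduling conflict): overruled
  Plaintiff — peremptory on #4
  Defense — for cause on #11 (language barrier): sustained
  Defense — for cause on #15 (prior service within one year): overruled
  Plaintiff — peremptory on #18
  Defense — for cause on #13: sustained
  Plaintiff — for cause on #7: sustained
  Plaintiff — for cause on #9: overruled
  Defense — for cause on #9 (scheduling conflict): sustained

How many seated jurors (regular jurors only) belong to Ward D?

2

Removed: #1, #2, #3, #4, #7, #9, #11, #12, #13, #17, #18.
Seated jurors 1–6: #5, #6, #8, #10, #14, #15 (alternates #16 not counted).
Of those, in Ward D: #5, #15 → 2.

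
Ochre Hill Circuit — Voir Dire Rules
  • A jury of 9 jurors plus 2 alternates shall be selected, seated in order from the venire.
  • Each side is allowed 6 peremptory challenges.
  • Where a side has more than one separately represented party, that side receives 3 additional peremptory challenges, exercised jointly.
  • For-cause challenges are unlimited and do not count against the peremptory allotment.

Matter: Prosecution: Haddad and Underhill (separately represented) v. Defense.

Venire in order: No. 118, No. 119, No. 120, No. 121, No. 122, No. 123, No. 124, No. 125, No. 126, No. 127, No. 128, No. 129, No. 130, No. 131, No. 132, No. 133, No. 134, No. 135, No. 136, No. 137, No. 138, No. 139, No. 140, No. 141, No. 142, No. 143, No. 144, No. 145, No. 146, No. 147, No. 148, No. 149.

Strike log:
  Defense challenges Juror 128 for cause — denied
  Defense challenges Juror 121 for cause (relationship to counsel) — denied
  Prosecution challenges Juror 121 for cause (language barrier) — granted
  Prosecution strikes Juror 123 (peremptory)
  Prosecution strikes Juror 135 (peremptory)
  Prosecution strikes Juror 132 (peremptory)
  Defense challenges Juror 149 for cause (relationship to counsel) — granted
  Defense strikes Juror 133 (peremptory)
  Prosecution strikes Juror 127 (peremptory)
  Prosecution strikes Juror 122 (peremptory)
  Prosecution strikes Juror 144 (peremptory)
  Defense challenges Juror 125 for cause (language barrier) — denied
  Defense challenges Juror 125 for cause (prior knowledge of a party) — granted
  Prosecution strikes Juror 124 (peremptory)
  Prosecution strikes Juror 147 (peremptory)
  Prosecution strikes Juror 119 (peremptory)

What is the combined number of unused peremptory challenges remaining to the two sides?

Prosecution allotment: 6 base + 3 multi-party = 9. Defense allotment: 6.
Prosecution peremptories used: #123, #135, #132, #127, #122, #144, #124, #147, #119 — 9 (the for-cause on #121 doesn't count).
Defense peremptories used: #133 — 1 (for-cause on #128, #121, #149, #125, #125 don't count).
Remaining: (9 − 9) + (6 − 1) = 5.

5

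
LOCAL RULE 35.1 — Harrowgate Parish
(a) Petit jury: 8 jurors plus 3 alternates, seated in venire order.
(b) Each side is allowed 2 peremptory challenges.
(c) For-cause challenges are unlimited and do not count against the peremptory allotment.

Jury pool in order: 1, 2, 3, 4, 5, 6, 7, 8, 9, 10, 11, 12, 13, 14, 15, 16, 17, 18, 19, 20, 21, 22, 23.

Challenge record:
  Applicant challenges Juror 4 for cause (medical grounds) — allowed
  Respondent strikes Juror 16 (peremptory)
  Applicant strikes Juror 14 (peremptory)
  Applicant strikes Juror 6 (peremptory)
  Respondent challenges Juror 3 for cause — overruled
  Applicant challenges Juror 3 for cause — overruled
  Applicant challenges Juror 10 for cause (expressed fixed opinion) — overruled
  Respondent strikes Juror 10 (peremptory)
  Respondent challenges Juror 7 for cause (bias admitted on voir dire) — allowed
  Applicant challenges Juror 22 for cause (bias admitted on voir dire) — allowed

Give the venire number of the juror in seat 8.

12

Removed: #4, #6, #7, #10, #14, #16, #22. (#3 stays — for-cause denied.)
Seating in order: seats 1–8 → #1, #2, #3, #5, #8, #9, #11, #12; alternates → #13, #15, #17.
So seat 8 is #12.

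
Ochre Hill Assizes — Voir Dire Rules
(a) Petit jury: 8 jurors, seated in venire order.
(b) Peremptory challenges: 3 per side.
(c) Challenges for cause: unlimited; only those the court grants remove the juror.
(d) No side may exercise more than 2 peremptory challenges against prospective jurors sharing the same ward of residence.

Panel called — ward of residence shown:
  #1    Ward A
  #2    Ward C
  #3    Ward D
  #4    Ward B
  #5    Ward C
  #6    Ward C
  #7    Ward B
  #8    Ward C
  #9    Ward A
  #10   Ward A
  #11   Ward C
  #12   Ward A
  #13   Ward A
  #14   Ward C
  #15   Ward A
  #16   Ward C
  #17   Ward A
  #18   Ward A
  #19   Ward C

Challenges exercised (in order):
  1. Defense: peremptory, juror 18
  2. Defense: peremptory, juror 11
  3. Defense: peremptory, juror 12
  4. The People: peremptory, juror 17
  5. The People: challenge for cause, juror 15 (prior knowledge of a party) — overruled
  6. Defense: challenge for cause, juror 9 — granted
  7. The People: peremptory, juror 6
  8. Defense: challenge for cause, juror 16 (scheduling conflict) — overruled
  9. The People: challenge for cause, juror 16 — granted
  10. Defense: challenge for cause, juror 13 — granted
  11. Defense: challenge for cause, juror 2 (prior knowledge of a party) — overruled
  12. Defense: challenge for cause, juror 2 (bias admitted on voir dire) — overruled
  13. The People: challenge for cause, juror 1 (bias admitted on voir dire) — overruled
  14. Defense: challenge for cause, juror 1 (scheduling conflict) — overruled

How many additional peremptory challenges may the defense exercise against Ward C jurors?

Defense peremptories so far: #18, #11, #12 — 3 of 3 used, 0 left overall.
Against Ward C: #11 — 1 used; per-ward cap 2 leaves 1.
Binding limit: min(0, 1) = 0.

0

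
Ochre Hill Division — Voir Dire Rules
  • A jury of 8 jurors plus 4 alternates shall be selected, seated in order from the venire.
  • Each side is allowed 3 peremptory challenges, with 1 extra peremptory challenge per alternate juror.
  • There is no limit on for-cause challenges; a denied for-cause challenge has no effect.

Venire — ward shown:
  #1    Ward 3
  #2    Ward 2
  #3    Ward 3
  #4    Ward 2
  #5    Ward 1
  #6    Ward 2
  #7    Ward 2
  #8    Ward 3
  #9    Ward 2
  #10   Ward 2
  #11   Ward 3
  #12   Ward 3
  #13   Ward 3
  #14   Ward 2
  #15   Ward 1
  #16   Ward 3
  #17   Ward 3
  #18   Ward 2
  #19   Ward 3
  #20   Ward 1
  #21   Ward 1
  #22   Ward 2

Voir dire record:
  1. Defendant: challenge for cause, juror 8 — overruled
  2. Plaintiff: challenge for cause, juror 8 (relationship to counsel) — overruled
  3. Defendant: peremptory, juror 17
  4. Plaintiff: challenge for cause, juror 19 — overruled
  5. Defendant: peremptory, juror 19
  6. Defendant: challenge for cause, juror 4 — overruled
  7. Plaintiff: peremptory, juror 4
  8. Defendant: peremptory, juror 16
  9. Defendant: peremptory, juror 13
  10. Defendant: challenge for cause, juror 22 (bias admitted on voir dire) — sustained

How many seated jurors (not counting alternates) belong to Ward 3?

3

Removed: #4, #13, #16, #17, #19, #22.
Seated jurors 1–8: #1, #2, #3, #5, #6, #7, #8, #9 (alternates #10, #11, #12, #14 not counted).
Of those, in Ward 3: #1, #3, #8 → 3.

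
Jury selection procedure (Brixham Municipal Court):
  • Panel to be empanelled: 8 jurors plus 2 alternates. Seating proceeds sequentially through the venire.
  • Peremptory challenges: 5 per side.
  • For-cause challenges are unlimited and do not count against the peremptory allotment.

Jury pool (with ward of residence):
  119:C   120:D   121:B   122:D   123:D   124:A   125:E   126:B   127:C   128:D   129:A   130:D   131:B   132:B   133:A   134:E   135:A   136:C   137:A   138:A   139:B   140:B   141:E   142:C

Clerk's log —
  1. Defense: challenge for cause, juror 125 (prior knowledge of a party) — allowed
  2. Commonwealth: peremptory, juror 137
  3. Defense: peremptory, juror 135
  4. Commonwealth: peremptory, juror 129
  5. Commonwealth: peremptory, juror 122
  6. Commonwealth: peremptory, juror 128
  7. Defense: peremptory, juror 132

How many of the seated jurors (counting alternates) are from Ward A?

2

Removed: #122, #125, #128, #129, #132, #135, #137.
Seated (10 incl. alternates): #119, #120, #121, #123, #124, #126, #127, #130, #131, #133.
Of those, in Ward A: #124, #133 → 2.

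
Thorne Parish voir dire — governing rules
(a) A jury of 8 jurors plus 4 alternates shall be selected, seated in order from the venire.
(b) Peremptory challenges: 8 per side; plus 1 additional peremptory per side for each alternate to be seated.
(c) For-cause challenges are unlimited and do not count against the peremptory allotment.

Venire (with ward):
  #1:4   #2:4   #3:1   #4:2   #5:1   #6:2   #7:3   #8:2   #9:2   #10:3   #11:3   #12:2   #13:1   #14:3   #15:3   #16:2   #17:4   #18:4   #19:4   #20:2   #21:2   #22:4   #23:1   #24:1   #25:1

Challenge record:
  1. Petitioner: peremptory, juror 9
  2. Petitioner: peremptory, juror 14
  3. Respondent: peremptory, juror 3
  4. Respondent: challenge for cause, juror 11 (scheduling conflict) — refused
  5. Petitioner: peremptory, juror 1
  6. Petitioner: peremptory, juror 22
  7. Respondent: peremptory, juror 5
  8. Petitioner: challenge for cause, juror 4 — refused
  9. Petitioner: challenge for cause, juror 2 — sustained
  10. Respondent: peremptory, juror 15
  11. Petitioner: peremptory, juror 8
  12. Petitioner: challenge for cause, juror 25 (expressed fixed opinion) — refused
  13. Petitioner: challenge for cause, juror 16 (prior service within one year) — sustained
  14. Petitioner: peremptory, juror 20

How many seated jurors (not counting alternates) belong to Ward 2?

Removed: #1, #2, #3, #5, #8, #9, #14, #15, #16, #20, #22.
Seated jurors 1–8: #4, #6, #7, #10, #11, #12, #13, #17 (alternates #18, #19, #21, #23 not counted).
Of those, in Ward 2: #4, #6, #12 → 3.

3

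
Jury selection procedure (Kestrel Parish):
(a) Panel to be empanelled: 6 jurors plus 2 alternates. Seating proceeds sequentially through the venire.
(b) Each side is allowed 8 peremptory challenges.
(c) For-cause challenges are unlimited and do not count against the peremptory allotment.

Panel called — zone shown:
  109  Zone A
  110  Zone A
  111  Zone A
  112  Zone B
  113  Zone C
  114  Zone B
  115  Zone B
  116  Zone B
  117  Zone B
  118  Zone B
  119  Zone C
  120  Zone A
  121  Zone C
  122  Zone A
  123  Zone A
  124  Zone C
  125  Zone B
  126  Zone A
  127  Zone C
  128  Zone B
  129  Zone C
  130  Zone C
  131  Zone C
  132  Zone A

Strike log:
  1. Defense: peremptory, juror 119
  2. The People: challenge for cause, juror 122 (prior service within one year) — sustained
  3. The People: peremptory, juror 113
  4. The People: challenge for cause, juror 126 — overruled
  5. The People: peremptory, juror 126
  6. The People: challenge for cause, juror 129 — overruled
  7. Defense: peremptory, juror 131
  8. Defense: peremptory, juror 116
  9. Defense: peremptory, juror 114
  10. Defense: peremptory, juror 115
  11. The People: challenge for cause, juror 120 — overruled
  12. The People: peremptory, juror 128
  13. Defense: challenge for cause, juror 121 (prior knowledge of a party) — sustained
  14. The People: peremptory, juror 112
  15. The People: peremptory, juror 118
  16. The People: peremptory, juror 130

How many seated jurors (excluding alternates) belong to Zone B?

Removed: #112, #113, #114, #115, #116, #118, #119, #121, #122, #126, #128, #130, #131.
Seated jurors 1–6: #109, #110, #111, #117, #120, #123 (alternates #124, #125 not counted).
Of those, in Zone B: #117 → 1.

1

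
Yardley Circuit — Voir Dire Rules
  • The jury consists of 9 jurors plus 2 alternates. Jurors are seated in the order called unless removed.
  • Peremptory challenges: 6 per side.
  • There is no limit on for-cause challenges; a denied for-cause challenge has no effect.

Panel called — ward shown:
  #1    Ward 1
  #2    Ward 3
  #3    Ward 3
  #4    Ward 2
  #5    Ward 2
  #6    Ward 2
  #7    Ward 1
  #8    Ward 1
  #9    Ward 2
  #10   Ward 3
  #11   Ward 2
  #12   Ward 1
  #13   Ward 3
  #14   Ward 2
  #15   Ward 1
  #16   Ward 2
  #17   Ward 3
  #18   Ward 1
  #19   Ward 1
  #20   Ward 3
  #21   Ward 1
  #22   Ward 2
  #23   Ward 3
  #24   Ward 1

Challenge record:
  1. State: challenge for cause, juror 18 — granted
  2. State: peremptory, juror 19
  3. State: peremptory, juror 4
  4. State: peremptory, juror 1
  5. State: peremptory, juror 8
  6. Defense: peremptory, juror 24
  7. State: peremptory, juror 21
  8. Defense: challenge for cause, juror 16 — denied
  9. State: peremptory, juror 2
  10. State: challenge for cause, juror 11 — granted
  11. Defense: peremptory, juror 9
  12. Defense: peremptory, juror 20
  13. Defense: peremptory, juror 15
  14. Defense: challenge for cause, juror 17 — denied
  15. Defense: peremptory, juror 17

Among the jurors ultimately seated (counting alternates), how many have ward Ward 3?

Removed: #1, #2, #4, #8, #9, #11, #15, #17, #18, #19, #20, #21, #24.
Seated (11 incl. alternates): #3, #5, #6, #7, #10, #12, #13, #14, #16, #22, #23.
Of those, in Ward 3: #3, #10, #13, #23 → 4.

4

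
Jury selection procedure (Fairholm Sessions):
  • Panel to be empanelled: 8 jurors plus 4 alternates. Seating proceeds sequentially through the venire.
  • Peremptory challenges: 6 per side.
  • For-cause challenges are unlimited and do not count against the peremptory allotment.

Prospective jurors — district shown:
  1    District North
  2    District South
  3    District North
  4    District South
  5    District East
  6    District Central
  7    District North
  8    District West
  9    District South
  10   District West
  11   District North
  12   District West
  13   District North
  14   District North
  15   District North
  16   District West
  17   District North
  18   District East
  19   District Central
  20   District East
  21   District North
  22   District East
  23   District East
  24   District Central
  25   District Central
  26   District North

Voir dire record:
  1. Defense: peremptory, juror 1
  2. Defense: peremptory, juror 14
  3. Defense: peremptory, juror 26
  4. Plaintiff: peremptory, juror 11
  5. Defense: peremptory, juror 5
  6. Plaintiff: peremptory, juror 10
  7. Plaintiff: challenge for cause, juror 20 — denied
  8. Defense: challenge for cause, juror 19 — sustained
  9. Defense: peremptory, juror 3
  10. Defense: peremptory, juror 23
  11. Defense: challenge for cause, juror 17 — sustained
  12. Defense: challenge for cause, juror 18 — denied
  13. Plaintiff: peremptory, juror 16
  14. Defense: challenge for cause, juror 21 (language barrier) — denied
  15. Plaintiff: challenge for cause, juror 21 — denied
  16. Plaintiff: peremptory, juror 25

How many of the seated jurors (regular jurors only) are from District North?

Removed: #1, #3, #5, #10, #11, #14, #16, #17, #19, #23, #25, #26.
Seated jurors 1–8: #2, #4, #6, #7, #8, #9, #12, #13 (alternates #15, #18, #20, #21 not counted).
Of those, in District North: #7, #13 → 2.

2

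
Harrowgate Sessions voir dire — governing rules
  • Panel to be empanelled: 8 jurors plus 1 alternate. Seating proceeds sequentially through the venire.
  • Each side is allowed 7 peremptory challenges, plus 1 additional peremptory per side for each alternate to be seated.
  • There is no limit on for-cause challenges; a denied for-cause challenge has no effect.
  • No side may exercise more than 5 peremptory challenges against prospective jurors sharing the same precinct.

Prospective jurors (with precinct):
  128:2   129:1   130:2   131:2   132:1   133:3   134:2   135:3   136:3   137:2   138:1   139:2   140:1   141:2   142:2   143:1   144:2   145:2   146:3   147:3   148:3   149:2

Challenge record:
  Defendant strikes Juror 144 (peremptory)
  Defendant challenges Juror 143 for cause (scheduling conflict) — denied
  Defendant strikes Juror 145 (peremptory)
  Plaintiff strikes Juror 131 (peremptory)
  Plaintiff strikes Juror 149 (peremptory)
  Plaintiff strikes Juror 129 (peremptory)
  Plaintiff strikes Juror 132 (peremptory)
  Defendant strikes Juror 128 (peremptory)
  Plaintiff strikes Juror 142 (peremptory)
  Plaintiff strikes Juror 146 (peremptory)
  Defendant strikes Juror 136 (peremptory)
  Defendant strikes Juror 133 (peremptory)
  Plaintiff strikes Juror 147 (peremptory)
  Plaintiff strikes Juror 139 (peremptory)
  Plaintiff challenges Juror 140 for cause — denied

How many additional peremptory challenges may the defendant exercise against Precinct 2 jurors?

2

Defendant peremptories so far: #144, #145, #128, #136, #133 — 5 of 8 used, 3 left overall.
Against Precinct 2: #144, #145, #128 — 3 used; per-precinct cap 5 leaves 2.
Binding limit: min(3, 2) = 2.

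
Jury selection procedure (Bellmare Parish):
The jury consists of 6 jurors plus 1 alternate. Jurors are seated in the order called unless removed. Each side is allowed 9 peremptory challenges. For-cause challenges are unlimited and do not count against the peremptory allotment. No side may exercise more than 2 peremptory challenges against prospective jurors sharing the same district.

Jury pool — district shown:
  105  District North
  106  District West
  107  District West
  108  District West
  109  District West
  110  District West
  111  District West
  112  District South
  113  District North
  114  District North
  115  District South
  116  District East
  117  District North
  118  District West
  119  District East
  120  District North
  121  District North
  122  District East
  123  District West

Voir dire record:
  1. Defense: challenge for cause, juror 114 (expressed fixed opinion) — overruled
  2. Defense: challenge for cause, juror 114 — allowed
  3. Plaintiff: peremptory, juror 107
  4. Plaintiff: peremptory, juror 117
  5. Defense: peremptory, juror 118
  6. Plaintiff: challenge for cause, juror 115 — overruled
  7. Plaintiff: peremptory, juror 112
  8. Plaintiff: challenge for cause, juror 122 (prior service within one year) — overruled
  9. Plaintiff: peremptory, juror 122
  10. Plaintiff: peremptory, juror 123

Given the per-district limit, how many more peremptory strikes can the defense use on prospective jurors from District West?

Defense peremptories so far: #118 — 1 of 9 used, 8 left overall.
Against District West: #118 — 1 used; per-district cap 2 leaves 1.
Binding limit: min(8, 1) = 1.

1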